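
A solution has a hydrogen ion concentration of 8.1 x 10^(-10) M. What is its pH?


pH = -log10([H+])
pH = -log10(8.1 x 10^(-10))
pH = 9.0915

9.0915


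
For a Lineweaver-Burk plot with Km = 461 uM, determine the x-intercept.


x-intercept = -1/Km
= -1/461
= -0.0022 1/uM

-0.0022 1/uM


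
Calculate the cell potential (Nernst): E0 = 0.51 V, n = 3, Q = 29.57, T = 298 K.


E = E0 - (RT/nF) * ln(Q)
E = 0.51 - (8.314 * 298 / (3 * 96485)) * ln(29.57)
E = 0.481 V

0.481 V


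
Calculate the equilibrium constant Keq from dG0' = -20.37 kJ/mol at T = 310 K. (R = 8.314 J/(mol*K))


Keq = exp(-dG0 * 1000 / (R * T))
Keq = exp(-(-20.37) * 1000 / (8.314 * 310))
Keq = 2706.7323

2706.7323


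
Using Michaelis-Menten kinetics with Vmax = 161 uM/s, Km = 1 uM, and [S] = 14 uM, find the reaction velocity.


v = Vmax * [S] / (Km + [S])
v = 161 * 14 / (1 + 14)
v = 150.2667 uM/s

150.2667 uM/s


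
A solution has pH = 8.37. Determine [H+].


[H+] = 10^(-pH)
[H+] = 10^(-8.37)
[H+] = 4.266e-09 M

4.266e-09 M


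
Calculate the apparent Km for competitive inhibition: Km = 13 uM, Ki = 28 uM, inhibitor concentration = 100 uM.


Km_app = Km * (1 + [I]/Ki)
Km_app = 13 * (1 + 100/28)
Km_app = 59.4286 uM

59.4286 uM


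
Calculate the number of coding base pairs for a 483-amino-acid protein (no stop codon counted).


Each amino acid = 1 codon = 3 bp
bp = 483 * 3 = 1449 bp

1449 bp


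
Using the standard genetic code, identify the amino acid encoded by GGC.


Standard genetic code lookup.
Codon GGC -> Gly

Gly


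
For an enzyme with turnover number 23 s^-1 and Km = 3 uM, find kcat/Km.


Catalytic efficiency = kcat / Km
= 23 / 3
= 7.6667 uM^-1*s^-1

7.6667 uM^-1*s^-1


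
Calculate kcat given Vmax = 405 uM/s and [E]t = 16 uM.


kcat = Vmax / [E]t
kcat = 405 / 16
kcat = 25.3125 s^-1

25.3125 s^-1


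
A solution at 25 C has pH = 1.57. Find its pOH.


pOH = 14 - pH
pOH = 14 - 1.57
pOH = 12.43

12.43


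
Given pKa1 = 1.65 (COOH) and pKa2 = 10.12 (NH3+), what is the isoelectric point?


pI = (pKa1 + pKa2) / 2
pI = (1.65 + 10.12) / 2
pI = 5.885

5.885


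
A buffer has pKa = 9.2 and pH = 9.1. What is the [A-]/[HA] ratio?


[A-]/[HA] = 10^(pH - pKa)
= 10^(9.1 - 9.2)
= 0.7943

0.7943


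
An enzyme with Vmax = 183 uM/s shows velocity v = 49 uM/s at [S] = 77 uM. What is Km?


Km = [S] * (Vmax - v) / v
Km = 77 * (183 - 49) / 49
Km = 210.5714 uM

210.5714 uM


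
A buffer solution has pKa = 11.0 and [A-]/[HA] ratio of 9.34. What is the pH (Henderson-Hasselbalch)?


pH = pKa + log10([A-]/[HA])
pH = 11.0 + log10(9.34)
pH = 11.9703

11.9703


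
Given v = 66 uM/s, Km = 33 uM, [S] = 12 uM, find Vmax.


Vmax = v * (Km + [S]) / [S]
Vmax = 66 * (33 + 12) / 12
Vmax = 247.5 uM/s

247.5 uM/s


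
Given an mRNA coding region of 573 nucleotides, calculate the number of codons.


codons = nucleotides / 3
codons = 573 / 3 = 191

191


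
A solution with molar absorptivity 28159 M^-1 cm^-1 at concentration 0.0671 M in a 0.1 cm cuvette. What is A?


A = epsilon * c * l
A = 28159 * 0.0671 * 0.1
A = 188.9469

188.9469


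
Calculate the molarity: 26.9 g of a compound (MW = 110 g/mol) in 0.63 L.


C = (mass / MW) / volume
C = (26.9 / 110) / 0.63
C = 0.3882 M

0.3882 M


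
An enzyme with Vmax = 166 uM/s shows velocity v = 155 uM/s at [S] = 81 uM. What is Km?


Km = [S] * (Vmax - v) / v
Km = 81 * (166 - 155) / 155
Km = 5.7484 uM

5.7484 uM


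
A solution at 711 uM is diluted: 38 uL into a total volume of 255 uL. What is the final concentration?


C2 = C1 * V1 / V2
C2 = 711 * 38 / 255
C2 = 105.9529 uM

105.9529 uM


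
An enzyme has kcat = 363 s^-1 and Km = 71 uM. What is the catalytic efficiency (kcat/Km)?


Catalytic efficiency = kcat / Km
= 363 / 71
= 5.1127 uM^-1*s^-1

5.1127 uM^-1*s^-1


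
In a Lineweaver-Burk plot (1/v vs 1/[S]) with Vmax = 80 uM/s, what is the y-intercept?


y-intercept = 1/Vmax
= 1/80
= 0.0125 s/uM

0.0125 s/uM


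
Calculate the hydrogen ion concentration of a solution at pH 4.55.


[H+] = 10^(-pH)
[H+] = 10^(-4.55)
[H+] = 2.818e-05 M

2.818e-05 M


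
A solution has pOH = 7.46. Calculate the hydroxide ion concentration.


[OH-] = 10^(-pOH)
[OH-] = 10^(-7.46)
[OH-] = 3.467e-08 M

3.467e-08 M


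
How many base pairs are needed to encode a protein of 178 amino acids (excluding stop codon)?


Each amino acid = 1 codon = 3 bp
bp = 178 * 3 = 534 bp

534 bp


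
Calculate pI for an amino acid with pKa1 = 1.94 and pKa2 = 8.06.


pI = (pKa1 + pKa2) / 2
pI = (1.94 + 8.06) / 2
pI = 5.0

5.0


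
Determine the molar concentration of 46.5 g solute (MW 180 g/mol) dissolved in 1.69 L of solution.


C = (mass / MW) / volume
C = (46.5 / 180) / 1.69
C = 0.1529 M

0.1529 M


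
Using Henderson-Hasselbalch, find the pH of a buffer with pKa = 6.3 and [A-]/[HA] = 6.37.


pH = pKa + log10([A-]/[HA])
pH = 6.3 + log10(6.37)
pH = 7.1041

7.1041


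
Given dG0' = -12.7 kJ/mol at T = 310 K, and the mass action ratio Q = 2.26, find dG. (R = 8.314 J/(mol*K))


dG = dG0' + RT * ln(Q) / 1000
dG = -12.7 + 8.314 * 310 * ln(2.26) / 1000
dG = -10.5985 kJ/mol

-10.5985 kJ/mol


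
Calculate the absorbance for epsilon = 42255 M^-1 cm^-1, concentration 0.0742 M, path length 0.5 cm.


A = epsilon * c * l
A = 42255 * 0.0742 * 0.5
A = 1567.6605

1567.6605


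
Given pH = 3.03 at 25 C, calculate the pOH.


pOH = 14 - pH
pOH = 14 - 3.03
pOH = 10.97

10.97


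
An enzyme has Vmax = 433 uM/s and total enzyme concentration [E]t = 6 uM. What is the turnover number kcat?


kcat = Vmax / [E]t
kcat = 433 / 6
kcat = 72.1667 s^-1

72.1667 s^-1


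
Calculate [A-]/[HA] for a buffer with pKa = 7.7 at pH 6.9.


[A-]/[HA] = 10^(pH - pKa)
= 10^(6.9 - 7.7)
= 0.1585

0.1585


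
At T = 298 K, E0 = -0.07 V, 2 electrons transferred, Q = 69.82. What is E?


E = E0 - (RT/nF) * ln(Q)
E = -0.07 - (8.314 * 298 / (2 * 96485)) * ln(69.82)
E = -0.1245 V

-0.1245 V


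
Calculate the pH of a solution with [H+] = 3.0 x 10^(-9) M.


pH = -log10([H+])
pH = -log10(3.0 x 10^(-9))
pH = 8.5229

8.5229


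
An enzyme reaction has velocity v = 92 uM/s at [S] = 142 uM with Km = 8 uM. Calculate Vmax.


Vmax = v * (Km + [S]) / [S]
Vmax = 92 * (8 + 142) / 142
Vmax = 97.1831 uM/s

97.1831 uM/s


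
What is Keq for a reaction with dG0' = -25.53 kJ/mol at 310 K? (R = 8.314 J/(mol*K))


Keq = exp(-dG0 * 1000 / (R * T))
Keq = exp(-(-25.53) * 1000 / (8.314 * 310))
Keq = 20041.523

20041.523


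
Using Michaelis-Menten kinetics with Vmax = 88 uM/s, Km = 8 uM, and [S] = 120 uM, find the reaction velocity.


v = Vmax * [S] / (Km + [S])
v = 88 * 120 / (8 + 120)
v = 82.5 uM/s

82.5 uM/s


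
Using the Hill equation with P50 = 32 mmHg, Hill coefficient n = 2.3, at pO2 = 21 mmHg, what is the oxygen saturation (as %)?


Y = pO2^n / (P50^n + pO2^n)
Y = 21^2.3 / (32^2.3 + 21^2.3)
Y = 27.51%

27.51%


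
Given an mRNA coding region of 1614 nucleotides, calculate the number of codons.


codons = nucleotides / 3
codons = 1614 / 3 = 538

538


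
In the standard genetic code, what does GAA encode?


Standard genetic code lookup.
Codon GAA -> Glu

Glu


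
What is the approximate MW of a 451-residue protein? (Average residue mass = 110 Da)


MW = n_residues * 110 Da
MW = 451 * 110
MW = 49610 Da

49610 Da


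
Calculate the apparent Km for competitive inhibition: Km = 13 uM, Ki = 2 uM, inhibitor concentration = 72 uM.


Km_app = Km * (1 + [I]/Ki)
Km_app = 13 * (1 + 72/2)
Km_app = 481.0 uM

481.0 uM


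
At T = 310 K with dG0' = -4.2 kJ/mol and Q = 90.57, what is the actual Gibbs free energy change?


dG = dG0' + RT * ln(Q) / 1000
dG = -4.2 + 8.314 * 310 * ln(90.57) / 1000
dG = 7.4138 kJ/mol

7.4138 kJ/mol


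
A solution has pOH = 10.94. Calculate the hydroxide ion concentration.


[OH-] = 10^(-pOH)
[OH-] = 10^(-10.94)
[OH-] = 1.148e-11 M

1.148e-11 M


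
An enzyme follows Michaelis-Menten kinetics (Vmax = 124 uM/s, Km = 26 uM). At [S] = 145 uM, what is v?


v = Vmax * [S] / (Km + [S])
v = 124 * 145 / (26 + 145)
v = 105.1462 uM/s

105.1462 uM/s


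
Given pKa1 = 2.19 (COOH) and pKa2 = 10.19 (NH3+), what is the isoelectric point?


pI = (pKa1 + pKa2) / 2
pI = (2.19 + 10.19) / 2
pI = 6.19

6.19


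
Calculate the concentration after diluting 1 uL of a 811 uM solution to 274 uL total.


C2 = C1 * V1 / V2
C2 = 811 * 1 / 274
C2 = 2.9599 uM

2.9599 uM


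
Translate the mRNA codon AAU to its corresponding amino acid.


Standard genetic code lookup.
Codon AAU -> Asn

Asn


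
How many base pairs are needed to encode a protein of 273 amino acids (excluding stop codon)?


Each amino acid = 1 codon = 3 bp
bp = 273 * 3 = 819 bp

819 bp


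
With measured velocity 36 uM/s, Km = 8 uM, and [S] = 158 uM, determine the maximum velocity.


Vmax = v * (Km + [S]) / [S]
Vmax = 36 * (8 + 158) / 158
Vmax = 37.8228 uM/s

37.8228 uM/s


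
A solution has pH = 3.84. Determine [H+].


[H+] = 10^(-pH)
[H+] = 10^(-3.84)
[H+] = 1.445e-04 M

1.445e-04 M


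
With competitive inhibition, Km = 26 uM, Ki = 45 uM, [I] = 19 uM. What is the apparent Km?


Km_app = Km * (1 + [I]/Ki)
Km_app = 26 * (1 + 19/45)
Km_app = 36.9778 uM

36.9778 uM


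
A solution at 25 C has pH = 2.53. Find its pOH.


pOH = 14 - pH
pOH = 14 - 2.53
pOH = 11.47

11.47


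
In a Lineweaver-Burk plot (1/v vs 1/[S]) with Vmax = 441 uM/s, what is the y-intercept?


y-intercept = 1/Vmax
= 1/441
= 0.0023 s/uM

0.0023 s/uM


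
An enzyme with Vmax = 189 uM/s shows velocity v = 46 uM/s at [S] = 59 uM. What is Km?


Km = [S] * (Vmax - v) / v
Km = 59 * (189 - 46) / 46
Km = 183.413 uM

183.413 uM


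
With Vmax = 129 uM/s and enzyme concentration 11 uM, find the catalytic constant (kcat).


kcat = Vmax / [E]t
kcat = 129 / 11
kcat = 11.7273 s^-1

11.7273 s^-1


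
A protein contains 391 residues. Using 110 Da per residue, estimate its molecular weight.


MW = n_residues * 110 Da
MW = 391 * 110
MW = 43010 Da

43010 Da


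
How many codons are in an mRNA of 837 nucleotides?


codons = nucleotides / 3
codons = 837 / 3 = 279

279


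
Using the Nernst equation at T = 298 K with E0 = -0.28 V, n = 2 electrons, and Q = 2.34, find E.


E = E0 - (RT/nF) * ln(Q)
E = -0.28 - (8.314 * 298 / (2 * 96485)) * ln(2.34)
E = -0.2909 V

-0.2909 V


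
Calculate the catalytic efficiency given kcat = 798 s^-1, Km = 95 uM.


Catalytic efficiency = kcat / Km
= 798 / 95
= 8.4 uM^-1*s^-1

8.4 uM^-1*s^-1


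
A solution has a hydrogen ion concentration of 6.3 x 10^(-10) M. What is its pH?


pH = -log10([H+])
pH = -log10(6.3 x 10^(-10))
pH = 9.2007

9.2007


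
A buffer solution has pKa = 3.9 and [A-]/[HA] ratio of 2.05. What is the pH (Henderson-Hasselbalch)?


pH = pKa + log10([A-]/[HA])
pH = 3.9 + log10(2.05)
pH = 4.2118

4.2118


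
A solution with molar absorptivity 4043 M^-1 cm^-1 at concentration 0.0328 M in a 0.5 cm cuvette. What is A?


A = epsilon * c * l
A = 4043 * 0.0328 * 0.5
A = 66.3052

66.3052


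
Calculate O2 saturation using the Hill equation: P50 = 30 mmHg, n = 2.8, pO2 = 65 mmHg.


Y = pO2^n / (P50^n + pO2^n)
Y = 65^2.8 / (30^2.8 + 65^2.8)
Y = 89.71%

89.71%


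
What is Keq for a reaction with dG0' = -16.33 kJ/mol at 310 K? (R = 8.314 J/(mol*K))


Keq = exp(-dG0 * 1000 / (R * T))
Keq = exp(-(-16.33) * 1000 / (8.314 * 310))
Keq = 564.5279

564.5279


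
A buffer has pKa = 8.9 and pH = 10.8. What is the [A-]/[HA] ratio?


[A-]/[HA] = 10^(pH - pKa)
= 10^(10.8 - 8.9)
= 79.4328

79.4328


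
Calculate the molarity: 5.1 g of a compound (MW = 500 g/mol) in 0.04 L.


C = (mass / MW) / volume
C = (5.1 / 500) / 0.04
C = 0.255 M

0.255 M


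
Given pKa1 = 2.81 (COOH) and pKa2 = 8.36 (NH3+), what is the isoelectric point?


pI = (pKa1 + pKa2) / 2
pI = (2.81 + 8.36) / 2
pI = 5.585

5.585


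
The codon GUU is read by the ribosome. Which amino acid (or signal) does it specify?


Standard genetic code lookup.
Codon GUU -> Val

Val


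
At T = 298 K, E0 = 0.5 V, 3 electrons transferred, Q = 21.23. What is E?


E = E0 - (RT/nF) * ln(Q)
E = 0.5 - (8.314 * 298 / (3 * 96485)) * ln(21.23)
E = 0.4738 V

0.4738 V


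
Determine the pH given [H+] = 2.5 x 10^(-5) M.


pH = -log10([H+])
pH = -log10(2.5 x 10^(-5))
pH = 4.6021

4.6021


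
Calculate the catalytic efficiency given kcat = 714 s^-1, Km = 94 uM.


Catalytic efficiency = kcat / Km
= 714 / 94
= 7.5957 uM^-1*s^-1

7.5957 uM^-1*s^-1


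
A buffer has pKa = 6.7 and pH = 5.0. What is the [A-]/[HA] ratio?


[A-]/[HA] = 10^(pH - pKa)
= 10^(5.0 - 6.7)
= 0.02

0.02


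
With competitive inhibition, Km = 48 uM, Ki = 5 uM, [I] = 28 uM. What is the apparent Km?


Km_app = Km * (1 + [I]/Ki)
Km_app = 48 * (1 + 28/5)
Km_app = 316.8 uM

316.8 uM


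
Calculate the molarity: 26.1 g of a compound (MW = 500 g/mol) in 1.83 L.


C = (mass / MW) / volume
C = (26.1 / 500) / 1.83
C = 0.0285 M

0.0285 M


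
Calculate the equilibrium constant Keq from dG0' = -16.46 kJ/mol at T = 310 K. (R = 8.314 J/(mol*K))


Keq = exp(-dG0 * 1000 / (R * T))
Keq = exp(-(-16.46) * 1000 / (8.314 * 310))
Keq = 593.7328

593.7328


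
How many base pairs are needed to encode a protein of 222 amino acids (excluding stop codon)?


Each amino acid = 1 codon = 3 bp
bp = 222 * 3 = 666 bp

666 bp


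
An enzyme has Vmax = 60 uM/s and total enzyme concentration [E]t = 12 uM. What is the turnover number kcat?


kcat = Vmax / [E]t
kcat = 60 / 12
kcat = 5.0 s^-1

5.0 s^-1


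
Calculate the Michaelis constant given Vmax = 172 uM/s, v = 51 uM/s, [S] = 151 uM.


Km = [S] * (Vmax - v) / v
Km = 151 * (172 - 51) / 51
Km = 358.2549 uM

358.2549 uM


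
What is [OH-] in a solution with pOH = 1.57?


[OH-] = 10^(-pOH)
[OH-] = 10^(-1.57)
[OH-] = 0.0269 M

0.0269 M


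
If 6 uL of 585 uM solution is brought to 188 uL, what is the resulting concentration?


C2 = C1 * V1 / V2
C2 = 585 * 6 / 188
C2 = 18.6702 uM

18.6702 uM


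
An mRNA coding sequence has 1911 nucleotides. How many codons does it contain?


codons = nucleotides / 3
codons = 1911 / 3 = 637

637


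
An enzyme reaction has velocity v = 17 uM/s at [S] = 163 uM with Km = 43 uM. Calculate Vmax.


Vmax = v * (Km + [S]) / [S]
Vmax = 17 * (43 + 163) / 163
Vmax = 21.4847 uM/s

21.4847 uM/s


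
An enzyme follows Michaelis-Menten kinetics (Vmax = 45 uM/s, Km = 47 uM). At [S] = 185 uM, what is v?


v = Vmax * [S] / (Km + [S])
v = 45 * 185 / (47 + 185)
v = 35.8836 uM/s

35.8836 uM/s


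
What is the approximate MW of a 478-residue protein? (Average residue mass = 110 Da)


MW = n_residues * 110 Da
MW = 478 * 110
MW = 52580 Da

52580 Da


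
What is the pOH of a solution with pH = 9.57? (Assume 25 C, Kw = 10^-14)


pOH = 14 - pH
pOH = 14 - 9.57
pOH = 4.43

4.43


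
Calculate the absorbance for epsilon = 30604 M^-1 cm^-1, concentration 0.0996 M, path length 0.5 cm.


A = epsilon * c * l
A = 30604 * 0.0996 * 0.5
A = 1524.0792

1524.0792


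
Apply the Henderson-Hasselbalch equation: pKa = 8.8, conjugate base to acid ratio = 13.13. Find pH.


pH = pKa + log10([A-]/[HA])
pH = 8.8 + log10(13.13)
pH = 9.9183

9.9183


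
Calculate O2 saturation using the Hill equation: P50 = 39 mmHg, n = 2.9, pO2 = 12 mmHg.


Y = pO2^n / (P50^n + pO2^n)
Y = 12^2.9 / (39^2.9 + 12^2.9)
Y = 3.17%

3.17%


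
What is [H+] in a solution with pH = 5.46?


[H+] = 10^(-pH)
[H+] = 10^(-5.46)
[H+] = 3.467e-06 M

3.467e-06 M


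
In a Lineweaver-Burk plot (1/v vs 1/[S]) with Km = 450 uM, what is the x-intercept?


x-intercept = -1/Km
= -1/450
= -0.0022 1/uM

-0.0022 1/uM


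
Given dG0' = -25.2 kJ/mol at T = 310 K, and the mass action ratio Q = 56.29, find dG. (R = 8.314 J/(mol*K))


dG = dG0' + RT * ln(Q) / 1000
dG = -25.2 + 8.314 * 310 * ln(56.29) / 1000
dG = -14.812 kJ/mol

-14.812 kJ/mol


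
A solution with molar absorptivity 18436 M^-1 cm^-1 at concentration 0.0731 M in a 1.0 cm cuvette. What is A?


A = epsilon * c * l
A = 18436 * 0.0731 * 1.0
A = 1347.6716

1347.6716


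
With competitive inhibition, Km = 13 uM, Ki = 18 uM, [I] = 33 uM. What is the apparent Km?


Km_app = Km * (1 + [I]/Ki)
Km_app = 13 * (1 + 33/18)
Km_app = 36.8333 uM

36.8333 uM


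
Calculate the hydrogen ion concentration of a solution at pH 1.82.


[H+] = 10^(-pH)
[H+] = 10^(-1.82)
[H+] = 0.0151 M

0.0151 M


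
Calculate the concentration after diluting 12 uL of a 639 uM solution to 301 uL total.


C2 = C1 * V1 / V2
C2 = 639 * 12 / 301
C2 = 25.4751 uM

25.4751 uM


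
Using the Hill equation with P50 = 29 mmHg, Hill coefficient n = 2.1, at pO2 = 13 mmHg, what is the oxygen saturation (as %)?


Y = pO2^n / (P50^n + pO2^n)
Y = 13^2.1 / (29^2.1 + 13^2.1)
Y = 15.64%

15.64%


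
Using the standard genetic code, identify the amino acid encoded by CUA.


Standard genetic code lookup.
Codon CUA -> Leu

Leu


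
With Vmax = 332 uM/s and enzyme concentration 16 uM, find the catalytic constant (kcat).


kcat = Vmax / [E]t
kcat = 332 / 16
kcat = 20.75 s^-1

20.75 s^-1


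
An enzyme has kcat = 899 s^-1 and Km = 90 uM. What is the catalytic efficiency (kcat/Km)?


Catalytic efficiency = kcat / Km
= 899 / 90
= 9.9889 uM^-1*s^-1

9.9889 uM^-1*s^-1


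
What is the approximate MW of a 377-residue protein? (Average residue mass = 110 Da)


MW = n_residues * 110 Da
MW = 377 * 110
MW = 41470 Da

41470 Da


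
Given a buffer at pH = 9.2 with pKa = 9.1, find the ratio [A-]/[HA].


[A-]/[HA] = 10^(pH - pKa)
= 10^(9.2 - 9.1)
= 1.2589

1.2589


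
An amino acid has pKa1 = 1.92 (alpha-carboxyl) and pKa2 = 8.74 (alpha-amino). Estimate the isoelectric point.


pI = (pKa1 + pKa2) / 2
pI = (1.92 + 8.74) / 2
pI = 5.33

5.33


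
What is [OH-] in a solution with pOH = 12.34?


[OH-] = 10^(-pOH)
[OH-] = 10^(-12.34)
[OH-] = 4.571e-13 M

4.571e-13 M


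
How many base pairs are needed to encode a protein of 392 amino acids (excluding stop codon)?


Each amino acid = 1 codon = 3 bp
bp = 392 * 3 = 1176 bp

1176 bp


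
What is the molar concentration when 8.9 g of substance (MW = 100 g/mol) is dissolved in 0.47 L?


C = (mass / MW) / volume
C = (8.9 / 100) / 0.47
C = 0.1894 M

0.1894 M


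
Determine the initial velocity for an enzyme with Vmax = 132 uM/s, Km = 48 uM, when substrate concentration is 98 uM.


v = Vmax * [S] / (Km + [S])
v = 132 * 98 / (48 + 98)
v = 88.6027 uM/s

88.6027 uM/s


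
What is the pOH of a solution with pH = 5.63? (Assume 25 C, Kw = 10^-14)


pOH = 14 - pH
pOH = 14 - 5.63
pOH = 8.37

8.37


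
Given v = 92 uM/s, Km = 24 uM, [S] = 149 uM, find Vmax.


Vmax = v * (Km + [S]) / [S]
Vmax = 92 * (24 + 149) / 149
Vmax = 106.8188 uM/s

106.8188 uM/s


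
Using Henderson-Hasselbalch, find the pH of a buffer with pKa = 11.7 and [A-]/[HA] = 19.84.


pH = pKa + log10([A-]/[HA])
pH = 11.7 + log10(19.84)
pH = 12.9975

12.9975


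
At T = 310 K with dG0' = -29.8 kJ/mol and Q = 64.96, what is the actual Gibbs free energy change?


dG = dG0' + RT * ln(Q) / 1000
dG = -29.8 + 8.314 * 310 * ln(64.96) / 1000
dG = -19.0428 kJ/mol

-19.0428 kJ/mol


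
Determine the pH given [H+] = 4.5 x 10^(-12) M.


pH = -log10([H+])
pH = -log10(4.5 x 10^(-12))
pH = 11.3468

11.3468


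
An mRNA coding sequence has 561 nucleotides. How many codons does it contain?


codons = nucleotides / 3
codons = 561 / 3 = 187

187


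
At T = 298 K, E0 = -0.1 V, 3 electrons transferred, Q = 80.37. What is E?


E = E0 - (RT/nF) * ln(Q)
E = -0.1 - (8.314 * 298 / (3 * 96485)) * ln(80.37)
E = -0.1375 V

-0.1375 V


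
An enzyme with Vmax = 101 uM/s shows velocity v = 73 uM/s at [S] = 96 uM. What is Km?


Km = [S] * (Vmax - v) / v
Km = 96 * (101 - 73) / 73
Km = 36.8219 uM

36.8219 uM


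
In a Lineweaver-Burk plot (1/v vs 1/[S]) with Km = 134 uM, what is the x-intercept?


x-intercept = -1/Km
= -1/134
= -0.0075 1/uM

-0.0075 1/uM


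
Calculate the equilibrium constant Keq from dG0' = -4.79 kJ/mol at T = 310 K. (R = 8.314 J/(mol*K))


Keq = exp(-dG0 * 1000 / (R * T))
Keq = exp(-(-4.79) * 1000 / (8.314 * 310))
Keq = 6.4141

6.4141


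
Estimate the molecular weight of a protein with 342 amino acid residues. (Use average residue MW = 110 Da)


MW = n_residues * 110 Da
MW = 342 * 110
MW = 37620 Da

37620 Da


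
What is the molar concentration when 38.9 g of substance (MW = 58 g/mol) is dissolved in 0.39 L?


C = (mass / MW) / volume
C = (38.9 / 58) / 0.39
C = 1.7197 M

1.7197 M


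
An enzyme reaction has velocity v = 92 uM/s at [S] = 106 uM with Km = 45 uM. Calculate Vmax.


Vmax = v * (Km + [S]) / [S]
Vmax = 92 * (45 + 106) / 106
Vmax = 131.0566 uM/s

131.0566 uM/s


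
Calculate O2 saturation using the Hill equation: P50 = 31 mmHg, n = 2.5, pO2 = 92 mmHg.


Y = pO2^n / (P50^n + pO2^n)
Y = 92^2.5 / (31^2.5 + 92^2.5)
Y = 93.82%

93.82%


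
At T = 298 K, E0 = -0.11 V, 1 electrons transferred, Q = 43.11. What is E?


E = E0 - (RT/nF) * ln(Q)
E = -0.11 - (8.314 * 298 / (1 * 96485)) * ln(43.11)
E = -0.2066 V

-0.2066 V


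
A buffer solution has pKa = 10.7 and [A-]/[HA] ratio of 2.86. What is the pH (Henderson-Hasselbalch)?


pH = pKa + log10([A-]/[HA])
pH = 10.7 + log10(2.86)
pH = 11.1564

11.1564


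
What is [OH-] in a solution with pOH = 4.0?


[OH-] = 10^(-pOH)
[OH-] = 10^(-4.0)
[OH-] = 1.000e-04 M

1.000e-04 M


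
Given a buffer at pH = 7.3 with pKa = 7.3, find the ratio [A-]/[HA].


[A-]/[HA] = 10^(pH - pKa)
= 10^(7.3 - 7.3)
= 1.0

1.0


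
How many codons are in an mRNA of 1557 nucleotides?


codons = nucleotides / 3
codons = 1557 / 3 = 519

519


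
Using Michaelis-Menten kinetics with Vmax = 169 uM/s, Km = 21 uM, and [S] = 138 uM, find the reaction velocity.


v = Vmax * [S] / (Km + [S])
v = 169 * 138 / (21 + 138)
v = 146.6792 uM/s

146.6792 uM/s


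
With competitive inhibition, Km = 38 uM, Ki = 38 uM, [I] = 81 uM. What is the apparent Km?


Km_app = Km * (1 + [I]/Ki)
Km_app = 38 * (1 + 81/38)
Km_app = 119.0 uM

119.0 uM


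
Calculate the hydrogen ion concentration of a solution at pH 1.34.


[H+] = 10^(-pH)
[H+] = 10^(-1.34)
[H+] = 0.0457 M

0.0457 M


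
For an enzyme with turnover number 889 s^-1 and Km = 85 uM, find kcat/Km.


Catalytic efficiency = kcat / Km
= 889 / 85
= 10.4588 uM^-1*s^-1

10.4588 uM^-1*s^-1


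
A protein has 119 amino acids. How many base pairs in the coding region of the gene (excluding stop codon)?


Each amino acid = 1 codon = 3 bp
bp = 119 * 3 = 357 bp

357 bp


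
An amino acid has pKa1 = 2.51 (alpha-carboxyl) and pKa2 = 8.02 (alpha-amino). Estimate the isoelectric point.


pI = (pKa1 + pKa2) / 2
pI = (2.51 + 8.02) / 2
pI = 5.265

5.265


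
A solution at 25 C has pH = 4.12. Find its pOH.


pOH = 14 - pH
pOH = 14 - 4.12
pOH = 9.88

9.88


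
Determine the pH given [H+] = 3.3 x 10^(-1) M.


pH = -log10([H+])
pH = -log10(3.3 x 10^(-1))
pH = 0.4815

0.4815


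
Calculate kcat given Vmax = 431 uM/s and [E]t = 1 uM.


kcat = Vmax / [E]t
kcat = 431 / 1
kcat = 431.0 s^-1

431.0 s^-1


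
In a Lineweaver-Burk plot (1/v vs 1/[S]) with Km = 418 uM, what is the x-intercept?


x-intercept = -1/Km
= -1/418
= -0.0024 1/uM

-0.0024 1/uM


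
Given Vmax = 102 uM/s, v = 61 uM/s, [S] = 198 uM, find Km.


Km = [S] * (Vmax - v) / v
Km = 198 * (102 - 61) / 61
Km = 133.082 uM

133.082 uM


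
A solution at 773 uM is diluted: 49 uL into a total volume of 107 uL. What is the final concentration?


C2 = C1 * V1 / V2
C2 = 773 * 49 / 107
C2 = 353.9907 uM

353.9907 uM


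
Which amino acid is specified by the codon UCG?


Standard genetic code lookup.
Codon UCG -> Ser

Ser


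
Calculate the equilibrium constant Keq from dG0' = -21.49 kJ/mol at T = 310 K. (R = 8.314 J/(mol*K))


Keq = exp(-dG0 * 1000 / (R * T))
Keq = exp(-(-21.49) * 1000 / (8.314 * 310))
Keq = 4179.9475

4179.9475


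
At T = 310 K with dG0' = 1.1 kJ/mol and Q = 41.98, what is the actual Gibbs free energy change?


dG = dG0' + RT * ln(Q) / 1000
dG = 1.1 + 8.314 * 310 * ln(41.98) / 1000
dG = 10.732 kJ/mol

10.732 kJ/mol


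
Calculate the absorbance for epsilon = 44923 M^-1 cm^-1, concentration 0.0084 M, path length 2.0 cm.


A = epsilon * c * l
A = 44923 * 0.0084 * 2.0
A = 754.7064

754.7064


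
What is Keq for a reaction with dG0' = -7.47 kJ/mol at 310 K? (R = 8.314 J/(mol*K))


Keq = exp(-dG0 * 1000 / (R * T))
Keq = exp(-(-7.47) * 1000 / (8.314 * 310))
Keq = 18.1439

18.1439


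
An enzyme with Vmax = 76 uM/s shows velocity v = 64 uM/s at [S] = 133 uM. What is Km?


Km = [S] * (Vmax - v) / v
Km = 133 * (76 - 64) / 64
Km = 24.9375 uM

24.9375 uM


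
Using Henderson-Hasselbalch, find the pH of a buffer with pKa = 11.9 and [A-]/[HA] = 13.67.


pH = pKa + log10([A-]/[HA])
pH = 11.9 + log10(13.67)
pH = 13.0358

13.0358


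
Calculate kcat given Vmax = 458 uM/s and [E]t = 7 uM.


kcat = Vmax / [E]t
kcat = 458 / 7
kcat = 65.4286 s^-1

65.4286 s^-1


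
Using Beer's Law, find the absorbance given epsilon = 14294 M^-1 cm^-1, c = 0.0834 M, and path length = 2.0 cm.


A = epsilon * c * l
A = 14294 * 0.0834 * 2.0
A = 2384.2392

2384.2392


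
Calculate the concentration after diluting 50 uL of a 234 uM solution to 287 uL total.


C2 = C1 * V1 / V2
C2 = 234 * 50 / 287
C2 = 40.7666 uM

40.7666 uM


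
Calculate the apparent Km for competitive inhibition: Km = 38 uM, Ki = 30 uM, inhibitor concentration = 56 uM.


Km_app = Km * (1 + [I]/Ki)
Km_app = 38 * (1 + 56/30)
Km_app = 108.9333 uM

108.9333 uM


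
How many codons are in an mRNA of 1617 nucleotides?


codons = nucleotides / 3
codons = 1617 / 3 = 539

539


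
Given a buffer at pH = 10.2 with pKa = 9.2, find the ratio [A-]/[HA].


[A-]/[HA] = 10^(pH - pKa)
= 10^(10.2 - 9.2)
= 10.0

10.0


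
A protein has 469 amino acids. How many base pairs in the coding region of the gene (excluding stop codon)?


Each amino acid = 1 codon = 3 bp
bp = 469 * 3 = 1407 bp

1407 bp


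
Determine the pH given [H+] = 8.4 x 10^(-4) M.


pH = -log10([H+])
pH = -log10(8.4 x 10^(-4))
pH = 3.0757

3.0757


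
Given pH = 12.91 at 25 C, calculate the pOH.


pOH = 14 - pH
pOH = 14 - 12.91
pOH = 1.09

1.09


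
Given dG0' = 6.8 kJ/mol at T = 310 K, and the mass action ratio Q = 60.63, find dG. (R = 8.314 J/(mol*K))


dG = dG0' + RT * ln(Q) / 1000
dG = 6.8 + 8.314 * 310 * ln(60.63) / 1000
dG = 17.3794 kJ/mol

17.3794 kJ/mol


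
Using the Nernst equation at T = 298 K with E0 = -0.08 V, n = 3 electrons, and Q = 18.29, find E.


E = E0 - (RT/nF) * ln(Q)
E = -0.08 - (8.314 * 298 / (3 * 96485)) * ln(18.29)
E = -0.1049 V

-0.1049 V


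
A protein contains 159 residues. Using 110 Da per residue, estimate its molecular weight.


MW = n_residues * 110 Da
MW = 159 * 110
MW = 17490 Da

17490 Da


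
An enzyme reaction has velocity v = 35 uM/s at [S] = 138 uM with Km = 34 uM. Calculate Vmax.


Vmax = v * (Km + [S]) / [S]
Vmax = 35 * (34 + 138) / 138
Vmax = 43.6232 uM/s

43.6232 uM/s


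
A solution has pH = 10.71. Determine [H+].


[H+] = 10^(-pH)
[H+] = 10^(-10.71)
[H+] = 1.950e-11 M

1.950e-11 M


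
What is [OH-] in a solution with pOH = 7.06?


[OH-] = 10^(-pOH)
[OH-] = 10^(-7.06)
[OH-] = 8.710e-08 M

8.710e-08 M


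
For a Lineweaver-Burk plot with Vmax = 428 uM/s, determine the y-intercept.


y-intercept = 1/Vmax
= 1/428
= 0.0023 s/uM

0.0023 s/uM


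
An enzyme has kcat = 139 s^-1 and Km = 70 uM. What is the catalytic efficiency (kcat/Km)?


Catalytic efficiency = kcat / Km
= 139 / 70
= 1.9857 uM^-1*s^-1

1.9857 uM^-1*s^-1


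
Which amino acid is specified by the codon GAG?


Standard genetic code lookup.
Codon GAG -> Glu

Glu


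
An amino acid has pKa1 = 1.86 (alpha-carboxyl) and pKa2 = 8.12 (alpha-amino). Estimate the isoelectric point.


pI = (pKa1 + pKa2) / 2
pI = (1.86 + 8.12) / 2
pI = 4.99

4.99


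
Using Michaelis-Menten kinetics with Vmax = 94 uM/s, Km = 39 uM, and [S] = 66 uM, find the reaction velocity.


v = Vmax * [S] / (Km + [S])
v = 94 * 66 / (39 + 66)
v = 59.0857 uM/s

59.0857 uM/s


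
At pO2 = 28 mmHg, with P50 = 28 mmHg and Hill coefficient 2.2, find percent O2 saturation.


Y = pO2^n / (P50^n + pO2^n)
Y = 28^2.2 / (28^2.2 + 28^2.2)
Y = 50.0%

50.0%


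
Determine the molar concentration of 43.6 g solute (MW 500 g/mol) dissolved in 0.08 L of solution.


C = (mass / MW) / volume
C = (43.6 / 500) / 0.08
C = 1.09 M

1.09 M


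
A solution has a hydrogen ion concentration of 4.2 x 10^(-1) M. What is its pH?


pH = -log10([H+])
pH = -log10(4.2 x 10^(-1))
pH = 0.3768

0.3768


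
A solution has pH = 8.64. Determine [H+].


[H+] = 10^(-pH)
[H+] = 10^(-8.64)
[H+] = 2.291e-09 M

2.291e-09 M


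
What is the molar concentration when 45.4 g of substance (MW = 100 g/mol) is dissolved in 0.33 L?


C = (mass / MW) / volume
C = (45.4 / 100) / 0.33
C = 1.3758 M

1.3758 M


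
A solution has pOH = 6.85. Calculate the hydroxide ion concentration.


[OH-] = 10^(-pOH)
[OH-] = 10^(-6.85)
[OH-] = 1.413e-07 M

1.413e-07 M


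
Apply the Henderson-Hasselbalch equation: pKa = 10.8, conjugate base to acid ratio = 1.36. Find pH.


pH = pKa + log10([A-]/[HA])
pH = 10.8 + log10(1.36)
pH = 10.9335

10.9335


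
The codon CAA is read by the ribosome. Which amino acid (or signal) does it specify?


Standard genetic code lookup.
Codon CAA -> Gln

Gln


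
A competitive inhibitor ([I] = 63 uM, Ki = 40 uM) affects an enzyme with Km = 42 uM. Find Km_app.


Km_app = Km * (1 + [I]/Ki)
Km_app = 42 * (1 + 63/40)
Km_app = 108.15 uM

108.15 uM


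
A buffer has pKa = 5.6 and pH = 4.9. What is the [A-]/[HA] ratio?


[A-]/[HA] = 10^(pH - pKa)
= 10^(4.9 - 5.6)
= 0.1995

0.1995


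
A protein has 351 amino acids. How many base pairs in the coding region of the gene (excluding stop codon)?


Each amino acid = 1 codon = 3 bp
bp = 351 * 3 = 1053 bp

1053 bp


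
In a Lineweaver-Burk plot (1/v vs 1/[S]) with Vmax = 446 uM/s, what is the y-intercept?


y-intercept = 1/Vmax
= 1/446
= 0.0022 s/uM

0.0022 s/uM


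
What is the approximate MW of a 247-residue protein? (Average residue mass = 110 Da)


MW = n_residues * 110 Da
MW = 247 * 110
MW = 27170 Da

27170 Da


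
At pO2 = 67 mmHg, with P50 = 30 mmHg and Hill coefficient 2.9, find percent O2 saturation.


Y = pO2^n / (P50^n + pO2^n)
Y = 67^2.9 / (30^2.9 + 67^2.9)
Y = 91.13%

91.13%


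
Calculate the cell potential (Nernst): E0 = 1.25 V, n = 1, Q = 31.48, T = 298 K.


E = E0 - (RT/nF) * ln(Q)
E = 1.25 - (8.314 * 298 / (1 * 96485)) * ln(31.48)
E = 1.1614 V

1.1614 V


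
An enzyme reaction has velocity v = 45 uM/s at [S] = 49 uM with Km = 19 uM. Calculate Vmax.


Vmax = v * (Km + [S]) / [S]
Vmax = 45 * (19 + 49) / 49
Vmax = 62.449 uM/s

62.449 uM/s


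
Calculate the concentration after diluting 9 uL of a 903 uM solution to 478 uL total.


C2 = C1 * V1 / V2
C2 = 903 * 9 / 478
C2 = 17.0021 uM

17.0021 uM


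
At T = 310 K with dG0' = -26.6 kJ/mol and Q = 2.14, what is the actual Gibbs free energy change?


dG = dG0' + RT * ln(Q) / 1000
dG = -26.6 + 8.314 * 310 * ln(2.14) / 1000
dG = -24.6391 kJ/mol

-24.6391 kJ/mol


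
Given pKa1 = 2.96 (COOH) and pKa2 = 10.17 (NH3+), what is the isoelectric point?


pI = (pKa1 + pKa2) / 2
pI = (2.96 + 10.17) / 2
pI = 6.565

6.565


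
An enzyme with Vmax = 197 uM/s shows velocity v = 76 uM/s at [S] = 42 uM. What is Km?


Km = [S] * (Vmax - v) / v
Km = 42 * (197 - 76) / 76
Km = 66.8684 uM

66.8684 uM


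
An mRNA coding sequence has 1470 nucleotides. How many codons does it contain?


codons = nucleotides / 3
codons = 1470 / 3 = 490

490


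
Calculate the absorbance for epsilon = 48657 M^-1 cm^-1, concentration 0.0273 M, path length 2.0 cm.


A = epsilon * c * l
A = 48657 * 0.0273 * 2.0
A = 2656.6722

2656.6722


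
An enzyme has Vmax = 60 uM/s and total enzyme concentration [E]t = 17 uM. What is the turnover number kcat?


kcat = Vmax / [E]t
kcat = 60 / 17
kcat = 3.5294 s^-1

3.5294 s^-1


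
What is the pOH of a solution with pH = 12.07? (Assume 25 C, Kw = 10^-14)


pOH = 14 - pH
pOH = 14 - 12.07
pOH = 1.93

1.93


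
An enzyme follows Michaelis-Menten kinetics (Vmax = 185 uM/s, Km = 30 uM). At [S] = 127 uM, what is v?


v = Vmax * [S] / (Km + [S])
v = 185 * 127 / (30 + 127)
v = 149.6497 uM/s

149.6497 uM/s


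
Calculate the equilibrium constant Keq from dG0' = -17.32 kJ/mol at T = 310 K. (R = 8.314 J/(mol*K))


Keq = exp(-dG0 * 1000 / (R * T))
Keq = exp(-(-17.32) * 1000 / (8.314 * 310))
Keq = 828.906

828.906


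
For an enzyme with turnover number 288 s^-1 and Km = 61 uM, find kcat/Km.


Catalytic efficiency = kcat / Km
= 288 / 61
= 4.7213 uM^-1*s^-1

4.7213 uM^-1*s^-1


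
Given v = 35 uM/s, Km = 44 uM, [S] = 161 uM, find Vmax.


Vmax = v * (Km + [S]) / [S]
Vmax = 35 * (44 + 161) / 161
Vmax = 44.5652 uM/s

44.5652 uM/s


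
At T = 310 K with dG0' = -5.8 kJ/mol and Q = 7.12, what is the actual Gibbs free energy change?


dG = dG0' + RT * ln(Q) / 1000
dG = -5.8 + 8.314 * 310 * ln(7.12) / 1000
dG = -0.7409 kJ/mol

-0.7409 kJ/mol


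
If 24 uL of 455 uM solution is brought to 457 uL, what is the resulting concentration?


C2 = C1 * V1 / V2
C2 = 455 * 24 / 457
C2 = 23.895 uM

23.895 uM


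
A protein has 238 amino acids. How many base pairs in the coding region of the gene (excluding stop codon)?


Each amino acid = 1 codon = 3 bp
bp = 238 * 3 = 714 bp

714 bp


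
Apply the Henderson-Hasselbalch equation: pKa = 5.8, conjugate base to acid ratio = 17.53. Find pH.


pH = pKa + log10([A-]/[HA])
pH = 5.8 + log10(17.53)
pH = 7.0438

7.0438


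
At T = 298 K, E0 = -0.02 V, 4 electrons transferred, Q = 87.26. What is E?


E = E0 - (RT/nF) * ln(Q)
E = -0.02 - (8.314 * 298 / (4 * 96485)) * ln(87.26)
E = -0.0487 V

-0.0487 V


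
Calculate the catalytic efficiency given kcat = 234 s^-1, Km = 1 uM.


Catalytic efficiency = kcat / Km
= 234 / 1
= 234.0 uM^-1*s^-1

234.0 uM^-1*s^-1


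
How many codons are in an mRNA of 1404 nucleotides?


codons = nucleotides / 3
codons = 1404 / 3 = 468

468


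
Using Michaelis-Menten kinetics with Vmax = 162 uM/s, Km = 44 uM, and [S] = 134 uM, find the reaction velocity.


v = Vmax * [S] / (Km + [S])
v = 162 * 134 / (44 + 134)
v = 121.9551 uM/s

121.9551 uM/s


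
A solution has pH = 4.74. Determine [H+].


[H+] = 10^(-pH)
[H+] = 10^(-4.74)
[H+] = 1.820e-05 M

1.820e-05 M


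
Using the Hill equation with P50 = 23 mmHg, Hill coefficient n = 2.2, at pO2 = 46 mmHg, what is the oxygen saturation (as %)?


Y = pO2^n / (P50^n + pO2^n)
Y = 46^2.2 / (23^2.2 + 46^2.2)
Y = 82.13%

82.13%


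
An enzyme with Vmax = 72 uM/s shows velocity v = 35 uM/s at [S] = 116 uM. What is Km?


Km = [S] * (Vmax - v) / v
Km = 116 * (72 - 35) / 35
Km = 122.6286 uM

122.6286 uM


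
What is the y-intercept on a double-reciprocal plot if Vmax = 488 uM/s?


y-intercept = 1/Vmax
= 1/488
= 0.002 s/uM

0.002 s/uM


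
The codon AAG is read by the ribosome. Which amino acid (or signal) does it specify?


Standard genetic code lookup.
Codon AAG -> Lys

Lys


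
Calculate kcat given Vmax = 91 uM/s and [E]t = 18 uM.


kcat = Vmax / [E]t
kcat = 91 / 18
kcat = 5.0556 s^-1

5.0556 s^-1


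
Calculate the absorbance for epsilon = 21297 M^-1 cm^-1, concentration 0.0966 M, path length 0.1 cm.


A = epsilon * c * l
A = 21297 * 0.0966 * 0.1
A = 205.729

205.729


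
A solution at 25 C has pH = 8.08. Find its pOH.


pOH = 14 - pH
pOH = 14 - 8.08
pOH = 5.92

5.92


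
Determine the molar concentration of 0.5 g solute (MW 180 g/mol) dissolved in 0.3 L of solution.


C = (mass / MW) / volume
C = (0.5 / 180) / 0.3
C = 0.0093 M

0.0093 M


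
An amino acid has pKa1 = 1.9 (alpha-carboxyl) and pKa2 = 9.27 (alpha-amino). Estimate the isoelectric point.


pI = (pKa1 + pKa2) / 2
pI = (1.9 + 9.27) / 2
pI = 5.585

5.585


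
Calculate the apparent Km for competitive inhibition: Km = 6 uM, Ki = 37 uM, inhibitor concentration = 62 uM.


Km_app = Km * (1 + [I]/Ki)
Km_app = 6 * (1 + 62/37)
Km_app = 16.0541 uM

16.0541 uM


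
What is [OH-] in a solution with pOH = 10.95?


[OH-] = 10^(-pOH)
[OH-] = 10^(-10.95)
[OH-] = 1.122e-11 M

1.122e-11 M


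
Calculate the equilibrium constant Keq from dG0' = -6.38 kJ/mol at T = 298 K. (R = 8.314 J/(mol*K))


Keq = exp(-dG0 * 1000 / (R * T))
Keq = exp(-(-6.38) * 1000 / (8.314 * 298))
Keq = 13.1327

13.1327


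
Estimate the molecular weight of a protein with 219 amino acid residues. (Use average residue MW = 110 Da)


MW = n_residues * 110 Da
MW = 219 * 110
MW = 24090 Da

24090 Da


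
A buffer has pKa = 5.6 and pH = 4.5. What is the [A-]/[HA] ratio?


[A-]/[HA] = 10^(pH - pKa)
= 10^(4.5 - 5.6)
= 0.0794

0.0794


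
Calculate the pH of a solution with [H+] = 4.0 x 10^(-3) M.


pH = -log10([H+])
pH = -log10(4.0 x 10^(-3))
pH = 2.3979

2.3979


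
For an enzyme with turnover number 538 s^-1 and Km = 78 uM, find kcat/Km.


Catalytic efficiency = kcat / Km
= 538 / 78
= 6.8974 uM^-1*s^-1

6.8974 uM^-1*s^-1


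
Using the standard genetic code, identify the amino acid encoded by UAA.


Standard genetic code lookup.
Codon UAA -> Stop

Stop


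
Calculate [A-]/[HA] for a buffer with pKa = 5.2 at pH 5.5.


[A-]/[HA] = 10^(pH - pKa)
= 10^(5.5 - 5.2)
= 1.9953

1.9953


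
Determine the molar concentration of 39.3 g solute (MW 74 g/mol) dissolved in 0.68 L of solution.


C = (mass / MW) / volume
C = (39.3 / 74) / 0.68
C = 0.781 M

0.781 M


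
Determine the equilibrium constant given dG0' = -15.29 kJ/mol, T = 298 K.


Keq = exp(-dG0 * 1000 / (R * T))
Keq = exp(-(-15.29) * 1000 / (8.314 * 298))
Keq = 478.8391

478.8391


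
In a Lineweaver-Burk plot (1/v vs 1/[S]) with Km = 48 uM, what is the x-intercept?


x-intercept = -1/Km
= -1/48
= -0.0208 1/uM

-0.0208 1/uM


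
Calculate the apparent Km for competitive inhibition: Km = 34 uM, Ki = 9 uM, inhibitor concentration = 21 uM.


Km_app = Km * (1 + [I]/Ki)
Km_app = 34 * (1 + 21/9)
Km_app = 113.3333 uM

113.3333 uM


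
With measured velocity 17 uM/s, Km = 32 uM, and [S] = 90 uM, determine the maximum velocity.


Vmax = v * (Km + [S]) / [S]
Vmax = 17 * (32 + 90) / 90
Vmax = 23.0444 uM/s

23.0444 uM/s


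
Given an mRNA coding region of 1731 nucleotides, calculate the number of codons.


codons = nucleotides / 3
codons = 1731 / 3 = 577

577


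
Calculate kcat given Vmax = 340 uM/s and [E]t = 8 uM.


kcat = Vmax / [E]t
kcat = 340 / 8
kcat = 42.5 s^-1

42.5 s^-1


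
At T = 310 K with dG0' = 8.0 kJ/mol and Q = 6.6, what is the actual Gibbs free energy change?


dG = dG0' + RT * ln(Q) / 1000
dG = 8.0 + 8.314 * 310 * ln(6.6) / 1000
dG = 12.8636 kJ/mol

12.8636 kJ/mol


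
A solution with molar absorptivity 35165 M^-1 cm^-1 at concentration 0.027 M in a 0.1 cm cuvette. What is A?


A = epsilon * c * l
A = 35165 * 0.027 * 0.1
A = 94.9455

94.9455


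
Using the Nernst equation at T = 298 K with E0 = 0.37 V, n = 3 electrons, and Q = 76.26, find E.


E = E0 - (RT/nF) * ln(Q)
E = 0.37 - (8.314 * 298 / (3 * 96485)) * ln(76.26)
E = 0.3329 V

0.3329 V
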